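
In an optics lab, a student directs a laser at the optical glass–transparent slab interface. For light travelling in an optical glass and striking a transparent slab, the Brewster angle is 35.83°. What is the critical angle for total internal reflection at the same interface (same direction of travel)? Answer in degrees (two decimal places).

θ_c ≈ 46.22°

tan θ_B = n₂/n₁ = tan 35.83° = 0.7220.
Total internal reflection: sin θ_c = n₂/n₁ = 0.7220.
θ_c = arcsin(0.7220) = 46.22°.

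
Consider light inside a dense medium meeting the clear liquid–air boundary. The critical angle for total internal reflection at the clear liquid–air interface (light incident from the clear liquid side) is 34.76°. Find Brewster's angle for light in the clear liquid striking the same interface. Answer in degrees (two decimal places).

At the critical angle sin θ_c = n₂/n₁, giving n₂/n₁ = sin 34.76° = 0.5701.
Then tan θ_B = n₂/n₁ = 0.5701, so θ_B = arctan 0.5701 = 29.69°.

θ_B ≈ 29.69°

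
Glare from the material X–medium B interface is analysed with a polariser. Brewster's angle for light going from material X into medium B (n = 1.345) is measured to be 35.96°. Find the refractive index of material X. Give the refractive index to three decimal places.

n ≈ 1.854

Brewster's law: tan θ_B = n₂/n₁ (light incident in material X, refracted into medium B).
n₁ = n₂ / tan θ_B = 1.345 / tan 35.96° = 1.854.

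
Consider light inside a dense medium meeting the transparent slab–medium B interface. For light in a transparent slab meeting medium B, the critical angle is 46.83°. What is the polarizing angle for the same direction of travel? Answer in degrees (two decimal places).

θ_B ≈ 36.10°

n₂/n₁ = sin θ_c = sin 46.83° = 0.7293.
tan θ_B equals the same ratio, so θ_B = arctan(0.7293) = 36.10°.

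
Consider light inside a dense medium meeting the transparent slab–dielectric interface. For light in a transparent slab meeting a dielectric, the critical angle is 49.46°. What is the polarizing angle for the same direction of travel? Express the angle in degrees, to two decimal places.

At the critical angle sin θ_c = n₂/n₁, giving n₂/n₁ = sin 49.46° = 0.7600.
Then tan θ_B = n₂/n₁ = 0.7600, so θ_B = arctan 0.7600 = 37.23°.

θ_B ≈ 37.23°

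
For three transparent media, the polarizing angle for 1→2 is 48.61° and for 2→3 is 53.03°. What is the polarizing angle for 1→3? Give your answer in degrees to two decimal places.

Each Brewster angle gives a ratio: n₂/n₁ = tan 48.61° = 1.1347, n₃/n₂ = tan 53.03° = 1.3285.
n₃/n₁ = 1.5074. Then tan θ_B(1→3) = n₃/n₁, so θ_B(1→3) = arctan(1.5074) = 56.44°.

θ_B ≈ 56.44°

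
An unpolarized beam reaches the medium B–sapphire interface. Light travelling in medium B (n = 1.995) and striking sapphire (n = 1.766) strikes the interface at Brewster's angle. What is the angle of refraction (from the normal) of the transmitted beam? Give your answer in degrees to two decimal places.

tan θ_B = n₂/n₁ = 1.766/1.995 = 0.8852, so θ_B = 41.52°.
The refracted ray is perpendicular to the reflected ray, so θ_t = 90° − θ_B = 48.48°.

θ_t ≈ 48.48°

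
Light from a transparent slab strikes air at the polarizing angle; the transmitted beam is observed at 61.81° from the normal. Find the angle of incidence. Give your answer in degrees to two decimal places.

Since the reflected and refracted rays are at right angles at the polarizing angle, θ_B + θ_t = 90°.
θ_B = 90° − 61.81° = 28.19°.

θ_B ≈ 28.19°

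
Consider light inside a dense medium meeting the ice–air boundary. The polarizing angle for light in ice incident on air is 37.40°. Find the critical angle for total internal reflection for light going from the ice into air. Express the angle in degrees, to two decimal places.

tan θ_B = n₂/n₁ = tan 37.40° = 0.7646.
Total internal reflection: sin θ_c = n₂/n₁ = 0.7646.
θ_c = arcsin(0.7646) = 49.87°.

θ_c ≈ 49.87°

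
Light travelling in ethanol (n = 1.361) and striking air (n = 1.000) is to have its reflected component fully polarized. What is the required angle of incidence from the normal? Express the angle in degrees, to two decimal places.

θ_B ≈ 36.31°

Here n₂/n₁ = 1.000/1.361 = 0.7348, and Brewster's law gives tan θ_B = n₂/n₁.
θ_B = arctan(0.7348) = 36.31°.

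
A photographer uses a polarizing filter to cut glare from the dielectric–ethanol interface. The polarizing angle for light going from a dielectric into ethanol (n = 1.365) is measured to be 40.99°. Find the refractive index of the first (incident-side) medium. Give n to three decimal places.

At the polarizing angle, tan θ_B = n₂/n₁ with n₁ on the incident side (a dielectric) and n₂ on the transmitted side (ethanol).
n₁ = n₂ / tan θ_B = 1.365 / tan 40.99° = 1.571.

n ≈ 1.571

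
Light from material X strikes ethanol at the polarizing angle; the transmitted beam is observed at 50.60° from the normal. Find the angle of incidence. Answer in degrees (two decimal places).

Brewster's condition makes the reflected and refracted beams perpendicular: θ_B + θ_t = 90°.
So θ_B = 90° − θ_t = 90° − 50.60° = 39.40°.

θ_B ≈ 39.40°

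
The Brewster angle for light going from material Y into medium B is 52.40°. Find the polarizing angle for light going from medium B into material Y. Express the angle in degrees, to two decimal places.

θ_B' ≈ 37.60°

tan θ_B' = n₁/n₂ = 1/tan θ_B, so θ_B' = 90° − θ_B.
θ_B' = 90° − 52.40° = 37.60°.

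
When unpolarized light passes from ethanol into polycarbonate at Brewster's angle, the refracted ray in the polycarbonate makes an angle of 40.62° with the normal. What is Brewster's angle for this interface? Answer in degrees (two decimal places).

θ_B ≈ 49.38°

Since the reflected and refracted rays are at right angles at the polarizing angle, θ_B + θ_t = 90°.
θ_B = 90° − 40.62° = 49.38°.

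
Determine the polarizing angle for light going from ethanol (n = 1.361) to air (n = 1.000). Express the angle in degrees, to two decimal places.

Here n₂/n₁ = 1.000/1.361 = 0.7348, and Brewster's law gives tan θ_B = n₂/n₁.
So θ_B = arctan 0.7348 = 36.31°.

θ_B ≈ 36.31°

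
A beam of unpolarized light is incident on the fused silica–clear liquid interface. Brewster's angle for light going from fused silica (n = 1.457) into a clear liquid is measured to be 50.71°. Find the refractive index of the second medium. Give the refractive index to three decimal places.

At Brewster's angle, tan θ_B = n₂/n₁ with n₁ on the incident side (fused silica) and n₂ on the transmitted side (a clear liquid).
n₂ = n₁ tan θ_B = 1.457 × tan 50.71° = 1.781.

n ≈ 1.781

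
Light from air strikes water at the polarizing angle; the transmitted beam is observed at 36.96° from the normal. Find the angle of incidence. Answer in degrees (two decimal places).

Brewster's condition makes the reflected and refracted beams perpendicular: θ_B + θ_t = 90°.
θ_B = 90° − 36.96° = 53.04°.

θ_B ≈ 53.04°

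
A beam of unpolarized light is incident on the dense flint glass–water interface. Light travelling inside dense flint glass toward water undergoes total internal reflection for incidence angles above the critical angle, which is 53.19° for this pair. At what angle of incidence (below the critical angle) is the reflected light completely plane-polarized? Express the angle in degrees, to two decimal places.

θ_B ≈ 38.68°

At the critical angle sin θ_c = n₂/n₁, giving n₂/n₁ = sin 53.19° = 0.8006.
Then tan θ_B = n₂/n₁ = 0.8006, so θ_B = arctan 0.8006 = 38.68°.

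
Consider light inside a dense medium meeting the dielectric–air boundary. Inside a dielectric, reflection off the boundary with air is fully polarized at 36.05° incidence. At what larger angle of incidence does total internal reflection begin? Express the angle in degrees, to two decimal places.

From Brewster, n₂/n₁ = tan θ_B = tan 36.05° = 0.7279.
Then sin θ_c = n₂/n₁ = 0.7279, so θ_c = arcsin 0.7279 = 46.71°.

θ_c ≈ 46.71°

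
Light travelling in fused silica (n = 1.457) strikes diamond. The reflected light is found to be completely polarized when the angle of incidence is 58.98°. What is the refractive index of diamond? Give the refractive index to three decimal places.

Brewster's law: tan θ_B = n₂/n₁ (light incident in fused silica, refracted into diamond).
n₂ = n₁ tan θ_B = 1.457 × tan 58.98° = 2.423.

n ≈ 2.423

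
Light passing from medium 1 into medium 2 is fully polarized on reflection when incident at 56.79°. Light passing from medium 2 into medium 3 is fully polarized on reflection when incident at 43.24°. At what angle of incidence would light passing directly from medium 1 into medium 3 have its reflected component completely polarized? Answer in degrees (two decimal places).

θ_B ≈ 55.16°

n₂/n₁ = tan 56.79° = 1.5276 and n₃/n₂ = tan 43.24° = 0.9404.
Multiplying, n₃/n₁ = 1.5276 × 0.9404 = 1.4365, and θ_B(1→3) = arctan 1.4365 = 55.16°.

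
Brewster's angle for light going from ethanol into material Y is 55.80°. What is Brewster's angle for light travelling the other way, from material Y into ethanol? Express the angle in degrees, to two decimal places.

tan θ_B' = n₁/n₂ = 1/tan θ_B, so θ_B' = 90° − θ_B.
θ_B' = 90° − 55.80° = 34.20°.

θ_B' ≈ 34.20°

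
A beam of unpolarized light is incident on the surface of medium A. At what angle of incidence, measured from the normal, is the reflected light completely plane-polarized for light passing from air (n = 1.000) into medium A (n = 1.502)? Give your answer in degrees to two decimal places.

Here n₂/n₁ = 1.502/1.000 = 1.5020, and Brewster's law gives tan θ_B = n₂/n₁.
θ_B = arctan(1.5020) = 56.35°.

θ_B ≈ 56.35°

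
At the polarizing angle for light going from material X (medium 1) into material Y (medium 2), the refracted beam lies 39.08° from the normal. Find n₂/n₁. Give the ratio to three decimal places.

n₂/n₁ ≈ 1.231

At Brewster incidence θ_B = 90° − θ_t = 90° − 39.08° = 50.92°.
tan θ_B = n₂/n₁, so n₂/n₁ = tan 50.92° = 1.231.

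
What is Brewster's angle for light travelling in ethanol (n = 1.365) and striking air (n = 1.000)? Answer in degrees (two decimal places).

At Brewster's angle the reflected and refracted rays are perpendicular, which with Snell's law gives tan θ_B = n₂/n₁.
Brewster's condition: tan θ_B = n₂/n₁ = 1.000/1.365 = 0.7326. Taking the arctangent, θ_B = 36.23°.

θ_B ≈ 36.23°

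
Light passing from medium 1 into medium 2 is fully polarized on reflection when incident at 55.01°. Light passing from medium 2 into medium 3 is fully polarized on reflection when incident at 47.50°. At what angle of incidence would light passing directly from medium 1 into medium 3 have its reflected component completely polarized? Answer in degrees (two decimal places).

θ_B ≈ 57.32°

n₂/n₁ = tan 55.01° = 1.4287 and n₃/n₂ = tan 47.50° = 1.0913.
n₃/n₁ = 1.5591. Then tan θ_B(1→3) = n₃/n₁, so θ_B(1→3) = arctan(1.5591) = 57.32°.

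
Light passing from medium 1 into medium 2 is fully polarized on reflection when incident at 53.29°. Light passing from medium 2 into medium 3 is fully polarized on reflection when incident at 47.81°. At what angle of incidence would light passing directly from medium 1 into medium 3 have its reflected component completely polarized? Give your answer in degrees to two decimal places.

n₂/n₁ = tan 53.29° = 1.3411 and n₃/n₂ = tan 47.81° = 1.1032.
Multiplying, n₃/n₁ = 1.3411 × 1.1032 = 1.4796, and θ_B(1→3) = arctan 1.4796 = 55.95°.

θ_B ≈ 55.95°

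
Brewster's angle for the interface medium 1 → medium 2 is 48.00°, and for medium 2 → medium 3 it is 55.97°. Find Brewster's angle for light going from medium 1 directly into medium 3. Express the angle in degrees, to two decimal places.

θ_B ≈ 58.70°

tan θ_B(1→2) = n₂/n₁ = tan 48.00° = 1.1106.
tan θ_B(2→3) = n₃/n₂ = tan 55.97° = 1.4809.
So n₃/n₁ = (n₂/n₁)(n₃/n₂) = 1.1106 × 1.4809 = 1.6447.
θ_B(1→3) = arctan(1.6447) = 58.70°.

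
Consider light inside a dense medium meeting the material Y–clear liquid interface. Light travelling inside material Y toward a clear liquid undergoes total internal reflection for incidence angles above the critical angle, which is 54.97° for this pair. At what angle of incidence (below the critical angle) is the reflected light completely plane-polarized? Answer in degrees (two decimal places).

sin θ_c = n₂/n₁, so n₂/n₁ = sin 54.97° = 0.8189.
Brewster: tan θ_B = n₂/n₁ = 0.8189.
θ_B = arctan(0.8189) = 39.31°.

θ_B ≈ 39.31°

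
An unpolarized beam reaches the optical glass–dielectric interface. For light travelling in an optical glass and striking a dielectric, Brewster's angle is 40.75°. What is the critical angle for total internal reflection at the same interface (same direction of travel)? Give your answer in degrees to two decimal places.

tan θ_B = n₂/n₁ = tan 40.75° = 0.8617.
Total internal reflection: sin θ_c = n₂/n₁ = 0.8617.
θ_c = arcsin(0.8617) = 59.50°.

θ_c ≈ 59.50°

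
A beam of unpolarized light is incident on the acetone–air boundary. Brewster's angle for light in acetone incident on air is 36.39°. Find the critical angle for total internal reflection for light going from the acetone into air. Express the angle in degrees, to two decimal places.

θ_c ≈ 47.48°

tan θ_B = n₂/n₁ = tan 36.39° = 0.7370.
Total internal reflection: sin θ_c = n₂/n₁ = 0.7370.
θ_c = arcsin(0.7370) = 47.48°.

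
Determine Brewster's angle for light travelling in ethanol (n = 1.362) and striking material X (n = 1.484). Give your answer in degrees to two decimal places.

θ_B ≈ 47.45°

The reflected p-component vanishes when tan θ_B = n₂/n₁.
Brewster's condition: tan θ_B = n₂/n₁ = 1.484/1.362 = 1.0896. Taking the arctangent, θ_B = 47.45°.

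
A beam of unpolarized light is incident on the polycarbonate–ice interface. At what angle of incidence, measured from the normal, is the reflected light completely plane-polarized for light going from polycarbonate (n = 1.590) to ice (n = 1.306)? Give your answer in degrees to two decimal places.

θ_B ≈ 39.40°

At Brewster's angle the reflected and refracted rays are perpendicular, which with Snell's law gives tan θ_B = n₂/n₁.
tan θ_B = n₂/n₁ = 1.306/1.590 = 0.8214.
So θ_B = arctan 0.8214 = 39.40°.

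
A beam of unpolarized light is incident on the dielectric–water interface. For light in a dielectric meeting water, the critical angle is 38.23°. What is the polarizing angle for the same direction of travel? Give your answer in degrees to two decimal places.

θ_B ≈ 31.75°

n₂/n₁ = sin θ_c = sin 38.23° = 0.6188.
tan θ_B equals the same ratio, so θ_B = arctan(0.6188) = 31.75°.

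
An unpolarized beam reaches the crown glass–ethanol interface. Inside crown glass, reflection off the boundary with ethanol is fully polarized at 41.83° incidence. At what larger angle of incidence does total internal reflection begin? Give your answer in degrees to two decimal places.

tan θ_B = n₂/n₁ = tan 41.83° = 0.8950.
Total internal reflection: sin θ_c = n₂/n₁ = 0.8950.
θ_c = arcsin(0.8950) = 63.51°.

θ_c ≈ 63.51°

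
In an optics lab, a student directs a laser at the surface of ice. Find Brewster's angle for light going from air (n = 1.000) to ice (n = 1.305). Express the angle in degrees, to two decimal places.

The reflected p-component vanishes when tan θ_B = n₂/n₁.
Brewster's condition: tan θ_B = n₂/n₁ = 1.305/1.000 = 1.3050.
θ_B = arctan(1.3050) = 52.54°.

θ_B ≈ 52.54°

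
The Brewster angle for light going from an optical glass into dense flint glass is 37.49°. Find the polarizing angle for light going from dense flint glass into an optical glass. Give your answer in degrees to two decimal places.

θ_B' ≈ 52.51°

tan θ_B' = n₁/n₂ = 1/tan θ_B, so θ_B' = 90° − θ_B.
θ_B' = 90° − 37.49° = 52.51°.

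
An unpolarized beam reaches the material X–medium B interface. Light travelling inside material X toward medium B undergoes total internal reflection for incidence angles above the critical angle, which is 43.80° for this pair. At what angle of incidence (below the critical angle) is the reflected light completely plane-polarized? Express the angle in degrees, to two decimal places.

θ_B ≈ 34.69°

At the critical angle sin θ_c = n₂/n₁, giving n₂/n₁ = sin 43.80° = 0.6921.
Then tan θ_B = n₂/n₁ = 0.6921, so θ_B = arctan 0.6921 = 34.69°.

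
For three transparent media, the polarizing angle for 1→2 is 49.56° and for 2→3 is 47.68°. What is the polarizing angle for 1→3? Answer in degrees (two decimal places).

θ_B ≈ 52.19°

tan θ_B(1→2) = n₂/n₁ = tan 49.56° = 1.1733.
tan θ_B(2→3) = n₃/n₂ = tan 47.68° = 1.0982.
n₃/n₁ = 1.2886. Then tan θ_B(1→3) = n₃/n₁, so θ_B(1→3) = arctan(1.2886) = 52.19°.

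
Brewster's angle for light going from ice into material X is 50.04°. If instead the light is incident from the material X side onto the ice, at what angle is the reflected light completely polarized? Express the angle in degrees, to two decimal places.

θ_B' ≈ 39.96°

The two Brewster angles are complementary: θ_B' = 90° − θ_B = 90° − 50.04° = 39.96°.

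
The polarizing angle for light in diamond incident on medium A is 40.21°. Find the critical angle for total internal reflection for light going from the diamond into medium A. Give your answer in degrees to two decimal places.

From Brewster, n₂/n₁ = tan θ_B = tan 40.21° = 0.8454.
Then sin θ_c = n₂/n₁ = 0.8454, so θ_c = arcsin 0.8454 = 57.71°.

θ_c ≈ 57.71°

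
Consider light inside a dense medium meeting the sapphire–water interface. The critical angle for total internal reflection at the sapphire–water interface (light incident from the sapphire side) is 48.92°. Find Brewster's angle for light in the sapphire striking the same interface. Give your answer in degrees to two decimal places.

θ_B ≈ 37.01°

sin θ_c = n₂/n₁, so n₂/n₁ = sin 48.92° = 0.7538.
Brewster: tan θ_B = n₂/n₁ = 0.7538.
θ_B = arctan(0.7538) = 37.01°.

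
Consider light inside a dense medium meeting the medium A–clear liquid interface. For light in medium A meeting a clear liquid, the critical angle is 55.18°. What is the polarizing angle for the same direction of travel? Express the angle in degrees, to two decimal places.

θ_B ≈ 39.38°

n₂/n₁ = sin θ_c = sin 55.18° = 0.8209.
tan θ_B equals the same ratio, so θ_B = arctan(0.8209) = 39.38°.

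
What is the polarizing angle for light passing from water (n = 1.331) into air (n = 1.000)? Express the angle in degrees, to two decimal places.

At Brewster's angle the reflected and refracted rays are perpendicular, which with Snell's law gives tan θ_B = n₂/n₁.
Here n₂/n₁ = 1.000/1.331 = 0.7513, and Brewster's law gives tan θ_B = n₂/n₁.
So θ_B = arctan 0.7513 = 36.92°.

θ_B ≈ 36.92°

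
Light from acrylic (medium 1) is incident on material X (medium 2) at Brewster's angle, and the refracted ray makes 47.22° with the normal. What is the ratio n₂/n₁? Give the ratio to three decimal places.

n₂/n₁ ≈ 0.925

θ_B + θ_t = 90°, so θ_B = 90° − 47.22° = 42.78°.
Then n₂/n₁ = tan θ_B = tan 42.78° = 0.925.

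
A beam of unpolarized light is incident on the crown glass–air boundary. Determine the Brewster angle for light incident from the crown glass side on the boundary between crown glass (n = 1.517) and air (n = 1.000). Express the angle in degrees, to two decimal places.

tan θ_B = n₂/n₁ = 1.000/1.517 = 0.6592. Taking the arctangent, θ_B = 33.39°.

θ_B ≈ 33.39°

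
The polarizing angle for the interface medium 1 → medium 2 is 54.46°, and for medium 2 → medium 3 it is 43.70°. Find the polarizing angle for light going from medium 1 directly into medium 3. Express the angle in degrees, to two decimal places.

Each Brewster angle gives a ratio: n₂/n₁ = tan 54.46° = 1.3999, n₃/n₂ = tan 43.70° = 0.9556.
n₃/n₁ = 1.3378. Then tan θ_B(1→3) = n₃/n₁, so θ_B(1→3) = arctan(1.3378) = 53.22°.

θ_B ≈ 53.22°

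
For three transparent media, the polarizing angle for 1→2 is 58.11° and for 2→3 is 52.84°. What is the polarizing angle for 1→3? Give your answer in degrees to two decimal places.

tan θ_B(1→2) = n₂/n₁ = tan 58.11° = 1.6072.
tan θ_B(2→3) = n₃/n₂ = tan 52.84° = 1.3194.
n₃/n₁ = 2.1205. Then tan θ_B(1→3) = n₃/n₁, so θ_B(1→3) = arctan(2.1205) = 64.75°.

θ_B ≈ 64.75°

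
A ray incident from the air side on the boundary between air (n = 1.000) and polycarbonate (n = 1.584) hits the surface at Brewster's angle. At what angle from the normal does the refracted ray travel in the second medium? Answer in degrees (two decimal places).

First find Brewster's angle: tan θ_B = 1.584/1.000 = 1.5840, giving θ_B = 57.74°.
Since θ_B + θ_t = 90° at Brewster incidence, θ_t = 90° − 57.74° = 32.26°.

θ_t ≈ 32.26°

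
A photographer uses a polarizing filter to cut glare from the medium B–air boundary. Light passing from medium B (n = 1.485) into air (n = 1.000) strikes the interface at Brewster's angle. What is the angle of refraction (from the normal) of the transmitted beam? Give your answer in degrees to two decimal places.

First find Brewster's angle: tan θ_B = 1.000/1.485 = 0.6734, giving θ_B = 33.96°.
Since θ_B + θ_t = 90° at Brewster incidence, θ_t = 90° − 33.96° = 56.04°.

θ_t ≈ 56.04°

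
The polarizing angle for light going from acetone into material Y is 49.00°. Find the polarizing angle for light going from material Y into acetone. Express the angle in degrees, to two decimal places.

Reversing the direction swaps n₁ and n₂, so tan θ_B' = 1/tan θ_B and θ_B' = 90° − θ_B.
Hence θ_B' = 90° − 49.00° = 41.00°.

θ_B' ≈ 41.00°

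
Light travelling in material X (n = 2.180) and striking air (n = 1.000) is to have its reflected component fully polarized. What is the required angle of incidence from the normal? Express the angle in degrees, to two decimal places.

θ_B ≈ 24.64°

Brewster's condition: tan θ_B = n₂/n₁ = 1.000/2.180 = 0.4587.
θ_B = arctan(0.4587) = 24.64°.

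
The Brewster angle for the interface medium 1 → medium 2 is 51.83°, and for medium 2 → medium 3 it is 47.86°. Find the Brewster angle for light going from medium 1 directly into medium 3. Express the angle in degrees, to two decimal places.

θ_B ≈ 54.58°

Each Brewster angle gives a ratio: n₂/n₁ = tan 51.83° = 1.2721, n₃/n₂ = tan 47.86° = 1.1052.
n₃/n₁ = 1.4059. Then tan θ_B(1→3) = n₃/n₁, so θ_B(1→3) = arctan(1.4059) = 54.58°.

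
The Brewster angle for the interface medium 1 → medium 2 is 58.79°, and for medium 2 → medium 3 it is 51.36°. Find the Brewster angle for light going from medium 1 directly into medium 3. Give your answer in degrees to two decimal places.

n₂/n₁ = tan 58.79° = 1.6505 and n₃/n₂ = tan 51.36° = 1.2509.
Multiplying, n₃/n₁ = 1.6505 × 1.2509 = 2.0646, and θ_B(1→3) = arctan 2.0646 = 64.16°.

θ_B ≈ 64.16°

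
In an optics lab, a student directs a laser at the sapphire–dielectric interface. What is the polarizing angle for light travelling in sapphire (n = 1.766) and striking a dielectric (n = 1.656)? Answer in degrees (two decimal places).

θ_B ≈ 43.16°

Brewster's condition: tan θ_B = n₂/n₁ = 1.656/1.766 = 0.9377.
So θ_B = arctan 0.9377 = 43.16°.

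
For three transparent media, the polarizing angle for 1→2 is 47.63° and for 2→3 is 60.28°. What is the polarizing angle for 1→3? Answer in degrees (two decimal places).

tan θ_B(1→2) = n₂/n₁ = tan 47.63° = 1.0963.
tan θ_B(2→3) = n₃/n₂ = tan 60.28° = 1.7518.
n₃/n₁ = 1.9204. Then tan θ_B(1→3) = n₃/n₁, so θ_B(1→3) = arctan(1.9204) = 62.49°.

θ_B ≈ 62.49°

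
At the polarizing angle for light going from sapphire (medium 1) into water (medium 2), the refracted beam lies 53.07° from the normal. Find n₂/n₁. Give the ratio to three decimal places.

n₂/n₁ ≈ 0.752

At Brewster incidence θ_B = 90° − θ_t = 90° − 53.07° = 36.93°.
Then n₂/n₁ = tan θ_B = tan 36.93° = 0.752.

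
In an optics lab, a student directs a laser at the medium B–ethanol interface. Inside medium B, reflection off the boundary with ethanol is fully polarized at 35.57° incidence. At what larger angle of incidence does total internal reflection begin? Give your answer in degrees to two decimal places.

θ_c ≈ 45.65°

n₂/n₁ = tan 35.57° = 0.7151; the critical angle satisfies sin θ_c = n₂/n₁.
θ_c = arcsin(0.7151) = 45.65°.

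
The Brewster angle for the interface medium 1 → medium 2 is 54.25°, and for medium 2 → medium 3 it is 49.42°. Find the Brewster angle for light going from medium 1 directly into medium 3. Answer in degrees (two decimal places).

θ_B ≈ 58.34°

Each Brewster angle gives a ratio: n₂/n₁ = tan 54.25° = 1.3891, n₃/n₂ = tan 49.42° = 1.1675.
n₃/n₁ = 1.6218. Then tan θ_B(1→3) = n₃/n₁, so θ_B(1→3) = arctan(1.6218) = 58.34°.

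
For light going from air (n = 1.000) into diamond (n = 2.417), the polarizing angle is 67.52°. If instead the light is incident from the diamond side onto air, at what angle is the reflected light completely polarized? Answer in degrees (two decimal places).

The two Brewster angles are complementary: θ_B' = 90° − θ_B = 90° − 67.52° = 22.48°.

θ_B' ≈ 22.48°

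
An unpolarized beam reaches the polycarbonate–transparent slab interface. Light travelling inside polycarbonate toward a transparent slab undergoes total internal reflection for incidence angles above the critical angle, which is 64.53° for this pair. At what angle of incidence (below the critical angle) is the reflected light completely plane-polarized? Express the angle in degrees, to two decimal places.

θ_B ≈ 42.08°

sin θ_c = n₂/n₁, so n₂/n₁ = sin 64.53° = 0.9028.
Brewster: tan θ_B = n₂/n₁ = 0.9028.
θ_B = arctan(0.9028) = 42.08°.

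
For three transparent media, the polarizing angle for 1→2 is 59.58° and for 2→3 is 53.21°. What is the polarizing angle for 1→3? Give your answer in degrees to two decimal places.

θ_B ≈ 66.29°

n₂/n₁ = tan 59.58° = 1.7031 and n₃/n₂ = tan 53.21° = 1.3372.
So n₃/n₁ = (n₂/n₁)(n₃/n₂) = 1.7031 × 1.3372 = 2.2774.
θ_B(1→3) = arctan(2.2774) = 66.29°.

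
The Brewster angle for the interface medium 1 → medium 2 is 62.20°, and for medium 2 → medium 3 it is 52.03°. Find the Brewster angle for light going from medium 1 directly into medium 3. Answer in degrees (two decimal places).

θ_B ≈ 67.63°

n₂/n₁ = tan 62.20° = 1.8967 and n₃/n₂ = tan 52.03° = 1.2813.
So n₃/n₁ = (n₂/n₁)(n₃/n₂) = 1.8967 × 1.2813 = 2.4302.
θ_B(1→3) = arctan(2.4302) = 67.63°.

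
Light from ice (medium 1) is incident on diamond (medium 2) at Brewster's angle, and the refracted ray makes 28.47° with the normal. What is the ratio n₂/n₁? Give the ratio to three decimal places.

At Brewster incidence θ_B = 90° − θ_t = 90° − 28.47° = 61.53°.
Then n₂/n₁ = tan θ_B = tan 61.53° = 1.844.

n₂/n₁ ≈ 1.844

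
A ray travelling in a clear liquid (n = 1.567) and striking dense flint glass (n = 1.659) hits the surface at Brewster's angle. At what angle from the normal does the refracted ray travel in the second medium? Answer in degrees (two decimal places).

θ_t ≈ 43.37°

First find Brewster's angle: tan θ_B = 1.659/1.567 = 1.0587, giving θ_B = 46.63°.
The refracted ray is perpendicular to the reflected ray, so θ_t = 90° − θ_B = 43.37°.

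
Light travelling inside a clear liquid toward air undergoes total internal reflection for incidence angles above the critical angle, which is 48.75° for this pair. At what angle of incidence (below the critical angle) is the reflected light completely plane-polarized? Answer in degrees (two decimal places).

sin θ_c = n₂/n₁, so n₂/n₁ = sin 48.75° = 0.7518.
Brewster: tan θ_B = n₂/n₁ = 0.7518.
θ_B = arctan(0.7518) = 36.94°.

θ_B ≈ 36.94°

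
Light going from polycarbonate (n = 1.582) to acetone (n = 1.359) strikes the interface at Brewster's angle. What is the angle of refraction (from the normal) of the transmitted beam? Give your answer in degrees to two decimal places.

tan θ_B = n₂/n₁ = 1.359/1.582 = 0.8590, so θ_B = 40.66°.
Since θ_B + θ_t = 90° at Brewster incidence, θ_t = 90° − 40.66° = 49.34°.

θ_t ≈ 49.34°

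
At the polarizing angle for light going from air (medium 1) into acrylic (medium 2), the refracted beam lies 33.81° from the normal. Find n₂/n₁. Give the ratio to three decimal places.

At Brewster incidence θ_B = 90° − θ_t = 90° − 33.81° = 56.19°.
Then n₂/n₁ = tan θ_B = tan 56.19° = 1.493.

n₂/n₁ ≈ 1.493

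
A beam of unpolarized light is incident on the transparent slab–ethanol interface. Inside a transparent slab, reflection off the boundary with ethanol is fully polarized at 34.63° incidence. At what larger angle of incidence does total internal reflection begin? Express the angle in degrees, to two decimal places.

From Brewster, n₂/n₁ = tan θ_B = tan 34.63° = 0.6906.
Then sin θ_c = n₂/n₁ = 0.6906, so θ_c = arcsin 0.6906 = 43.68°.

θ_c ≈ 43.68°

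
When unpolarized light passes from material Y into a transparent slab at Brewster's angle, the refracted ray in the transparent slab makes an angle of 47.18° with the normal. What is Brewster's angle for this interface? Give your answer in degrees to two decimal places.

θ_B ≈ 42.82°

Since the reflected and refracted rays are at right angles at the polarizing angle, θ_B + θ_t = 90°.
So θ_B = 90° − θ_t = 90° − 47.18° = 42.82°.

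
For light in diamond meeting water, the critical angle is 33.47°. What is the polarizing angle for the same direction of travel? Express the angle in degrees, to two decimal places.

θ_B ≈ 28.88°

At the critical angle sin θ_c = n₂/n₁, giving n₂/n₁ = sin 33.47° = 0.5515.
Then tan θ_B = n₂/n₁ = 0.5515, so θ_B = arctan 0.5515 = 28.88°.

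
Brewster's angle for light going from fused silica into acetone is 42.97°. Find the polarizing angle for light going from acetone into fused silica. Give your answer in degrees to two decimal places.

The two Brewster angles are complementary: θ_B' = 90° − θ_B = 90° − 42.97° = 47.03°.

θ_B' ≈ 47.03°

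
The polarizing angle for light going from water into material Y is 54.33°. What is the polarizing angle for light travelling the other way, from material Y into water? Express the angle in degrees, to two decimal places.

tan θ_B' = n₁/n₂ = 1/tan θ_B, so θ_B' = 90° − θ_B.
θ_B' = 90° − 54.33° = 35.67°.

θ_B' ≈ 35.67°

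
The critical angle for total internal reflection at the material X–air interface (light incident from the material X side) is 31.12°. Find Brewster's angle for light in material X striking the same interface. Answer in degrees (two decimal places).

θ_B ≈ 27.33°

sin θ_c = n₂/n₁, so n₂/n₁ = sin 31.12° = 0.5168.
Brewster: tan θ_B = n₂/n₁ = 0.5168.
θ_B = arctan(0.5168) = 27.33°.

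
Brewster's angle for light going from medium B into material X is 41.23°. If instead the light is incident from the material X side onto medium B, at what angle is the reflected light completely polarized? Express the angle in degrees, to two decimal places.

θ_B' ≈ 48.77°

The two Brewster angles are complementary: θ_B' = 90° − θ_B = 90° − 41.23° = 48.77°.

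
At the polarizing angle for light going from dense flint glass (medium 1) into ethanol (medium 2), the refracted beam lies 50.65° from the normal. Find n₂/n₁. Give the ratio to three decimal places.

n₂/n₁ ≈ 0.820

At Brewster incidence θ_B = 90° − θ_t = 90° − 50.65° = 39.35°.
Then n₂/n₁ = tan θ_B = tan 39.35° = 0.820.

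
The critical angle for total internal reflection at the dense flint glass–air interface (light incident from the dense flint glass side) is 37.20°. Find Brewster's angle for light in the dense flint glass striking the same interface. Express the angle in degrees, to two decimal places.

θ_B ≈ 31.16°

At the critical angle sin θ_c = n₂/n₁, giving n₂/n₁ = sin 37.20° = 0.6046.
Then tan θ_B = n₂/n₁ = 0.6046, so θ_B = arctan 0.6046 = 31.16°.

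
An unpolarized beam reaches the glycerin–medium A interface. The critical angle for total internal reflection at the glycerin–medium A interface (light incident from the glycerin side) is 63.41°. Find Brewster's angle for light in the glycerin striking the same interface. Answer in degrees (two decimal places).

sin θ_c = n₂/n₁, so n₂/n₁ = sin 63.41° = 0.8942.
Brewster: tan θ_B = n₂/n₁ = 0.8942.
θ_B = arctan(0.8942) = 41.80°.

θ_B ≈ 41.80°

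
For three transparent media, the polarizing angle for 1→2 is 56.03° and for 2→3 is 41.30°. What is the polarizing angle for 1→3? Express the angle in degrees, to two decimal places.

n₂/n₁ = tan 56.03° = 1.4842 and n₃/n₂ = tan 41.30° = 0.8785.
So n₃/n₁ = (n₂/n₁)(n₃/n₂) = 1.4842 × 0.8785 = 1.3039.
θ_B(1→3) = arctan(1.3039) = 52.52°.

θ_B ≈ 52.52°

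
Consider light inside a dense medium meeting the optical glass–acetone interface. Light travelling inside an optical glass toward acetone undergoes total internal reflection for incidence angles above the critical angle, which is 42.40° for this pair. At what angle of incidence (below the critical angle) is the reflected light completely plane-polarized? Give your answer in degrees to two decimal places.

θ_B ≈ 33.99°

n₂/n₁ = sin θ_c = sin 42.40° = 0.6743.
tan θ_B equals the same ratio, so θ_B = arctan(0.6743) = 33.99°.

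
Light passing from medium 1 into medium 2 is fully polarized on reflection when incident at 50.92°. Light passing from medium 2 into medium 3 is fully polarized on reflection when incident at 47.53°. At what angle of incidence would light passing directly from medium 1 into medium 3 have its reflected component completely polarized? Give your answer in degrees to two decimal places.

Each Brewster angle gives a ratio: n₂/n₁ = tan 50.92° = 1.2314, n₃/n₂ = tan 47.53° = 1.0925.
Multiplying, n₃/n₁ = 1.2314 × 1.0925 = 1.3452, and θ_B(1→3) = arctan 1.3452 = 53.37°.

θ_B ≈ 53.37°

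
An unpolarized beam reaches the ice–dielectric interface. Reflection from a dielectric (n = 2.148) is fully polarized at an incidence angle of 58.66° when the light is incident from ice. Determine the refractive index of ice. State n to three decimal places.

n ≈ 1.308

Full polarization of the reflected beam means tan θ_B = n₂/n₁, where n₁ is the incident medium (ice).
n₁ = n₂ / tan θ_B = 2.148 / tan 58.66° = 1.308.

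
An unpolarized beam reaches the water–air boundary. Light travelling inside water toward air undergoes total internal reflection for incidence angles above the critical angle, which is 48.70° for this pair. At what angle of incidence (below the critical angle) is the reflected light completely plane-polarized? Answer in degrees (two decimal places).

n₂/n₁ = sin θ_c = sin 48.70° = 0.7513.
tan θ_B equals the same ratio, so θ_B = arctan(0.7513) = 36.92°.

θ_B ≈ 36.92°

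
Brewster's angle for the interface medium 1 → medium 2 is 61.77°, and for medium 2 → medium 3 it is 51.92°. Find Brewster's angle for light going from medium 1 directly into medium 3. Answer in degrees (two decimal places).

tan θ_B(1→2) = n₂/n₁ = tan 61.77° = 1.8626.
tan θ_B(2→3) = n₃/n₂ = tan 51.92° = 1.2763.
So n₃/n₁ = (n₂/n₁)(n₃/n₂) = 1.8626 × 1.2763 = 2.3772.
θ_B(1→3) = arctan(2.3772) = 67.19°.

θ_B ≈ 67.19°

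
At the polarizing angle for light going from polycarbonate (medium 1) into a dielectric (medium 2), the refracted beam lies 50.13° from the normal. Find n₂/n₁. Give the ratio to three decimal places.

θ_B + θ_t = 90°, so θ_B = 90° − 50.13° = 39.87°.
Then n₂/n₁ = tan θ_B = tan 39.87° = 0.835.

n₂/n₁ ≈ 0.835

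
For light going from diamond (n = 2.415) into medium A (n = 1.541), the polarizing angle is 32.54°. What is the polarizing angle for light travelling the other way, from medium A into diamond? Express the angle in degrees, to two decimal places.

tan θ_B' = n₁/n₂ = 1/tan θ_B, so θ_B' = 90° − θ_B.
θ_B' = 90° − 32.54° = 57.46°.

θ_B' ≈ 57.46°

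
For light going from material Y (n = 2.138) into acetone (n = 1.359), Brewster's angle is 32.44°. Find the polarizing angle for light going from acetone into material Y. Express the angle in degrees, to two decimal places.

θ_B' ≈ 57.56°

Reversing the direction swaps n₁ and n₂, so tan θ_B' = 1/tan θ_B and θ_B' = 90° − θ_B.
Hence θ_B' = 90° − 32.44° = 57.56°.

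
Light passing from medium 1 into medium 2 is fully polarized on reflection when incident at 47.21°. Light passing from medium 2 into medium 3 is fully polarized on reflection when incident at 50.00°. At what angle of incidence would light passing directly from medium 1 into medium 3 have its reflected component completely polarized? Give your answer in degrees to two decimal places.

θ_B ≈ 52.16°

n₂/n₁ = tan 47.21° = 1.0803 and n₃/n₂ = tan 50.00° = 1.1918.
n₃/n₁ = 1.2874. Then tan θ_B(1→3) = n₃/n₁, so θ_B(1→3) = arctan(1.2874) = 52.16°.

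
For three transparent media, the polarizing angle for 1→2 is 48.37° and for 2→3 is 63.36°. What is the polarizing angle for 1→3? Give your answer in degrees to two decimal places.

Each Brewster angle gives a ratio: n₂/n₁ = tan 48.37° = 1.1251, n₃/n₂ = tan 63.36° = 1.9935.
Multiplying, n₃/n₁ = 1.1251 × 1.9935 = 2.2429, and θ_B(1→3) = arctan 2.2429 = 65.97°.

θ_B ≈ 65.97°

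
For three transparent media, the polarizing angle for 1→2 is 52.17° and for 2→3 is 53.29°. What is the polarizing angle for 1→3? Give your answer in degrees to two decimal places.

tan θ_B(1→2) = n₂/n₁ = tan 52.17° = 1.2878.
tan θ_B(2→3) = n₃/n₂ = tan 53.29° = 1.3411.
So n₃/n₁ = (n₂/n₁)(n₃/n₂) = 1.2878 × 1.3411 = 1.7271.
θ_B(1→3) = arctan(1.7271) = 59.93°.

θ_B ≈ 59.93°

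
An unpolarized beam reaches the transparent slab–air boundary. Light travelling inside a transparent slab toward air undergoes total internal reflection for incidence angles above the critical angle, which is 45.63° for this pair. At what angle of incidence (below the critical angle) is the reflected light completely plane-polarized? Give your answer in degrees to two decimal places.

sin θ_c = n₂/n₁, so n₂/n₁ = sin 45.63° = 0.7148.
Brewster: tan θ_B = n₂/n₁ = 0.7148.
θ_B = arctan(0.7148) = 35.56°.

θ_B ≈ 35.56°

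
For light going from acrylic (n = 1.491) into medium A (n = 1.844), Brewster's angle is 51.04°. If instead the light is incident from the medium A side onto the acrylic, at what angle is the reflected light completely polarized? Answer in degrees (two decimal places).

Reversing the direction swaps n₁ and n₂, so tan θ_B' = 1/tan θ_B and θ_B' = 90° − θ_B.
Hence θ_B' = 90° − 51.04° = 38.96°.

θ_B' ≈ 38.96°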